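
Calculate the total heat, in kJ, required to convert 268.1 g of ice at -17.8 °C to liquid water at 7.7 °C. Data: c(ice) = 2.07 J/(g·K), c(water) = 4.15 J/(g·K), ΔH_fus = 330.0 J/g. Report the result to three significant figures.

q1 (heat ice -17.8→0.0 °C): 268.1 × 2.07 × 17.8 = 9878 J
q2 (melt at 0 °C): 268.1 × 330.0 = 88473 J
q3 (heat water 0.0→7.7 °C): 268.1 × 4.15 × 7.7 = 8567 J
Total: 9878 + 88473 + 8567 = 106918 J = 107 kJ

q = 107 kJ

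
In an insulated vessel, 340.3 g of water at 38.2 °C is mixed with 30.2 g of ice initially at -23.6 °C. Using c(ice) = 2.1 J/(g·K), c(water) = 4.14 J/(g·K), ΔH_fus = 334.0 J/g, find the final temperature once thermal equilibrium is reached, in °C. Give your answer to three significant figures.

Heat to bring ice to 0 °C and melt it: q₁ = 30.2×2.1×23.6 + 30.2×334.0 = 11584 J
Heat the water can supply cooling to 0 °C: 340.3×4.14×38.2 = 53817.8 J > q₁, so all ice melts.
Energy balance: 340.3×4.14×(38.2 − T) = 11584 + 30.2×4.14×(T − 0)
1408.842(38.2 − T) = 11584 + 125.028 T
53817.8 − 11584 = 1533.870 T
T = 42233.8 / 1533.870 = 27.53 °C

T_f = 27.5 °C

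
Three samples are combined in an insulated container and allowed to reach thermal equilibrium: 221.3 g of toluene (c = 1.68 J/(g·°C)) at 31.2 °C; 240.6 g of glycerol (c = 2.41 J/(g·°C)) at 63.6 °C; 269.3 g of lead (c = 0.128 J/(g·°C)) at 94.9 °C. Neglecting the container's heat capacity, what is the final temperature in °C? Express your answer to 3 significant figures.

Σ mᵢcᵢ(T − Tᵢ) = 0  ⇒  T = Σ mᵢcᵢTᵢ / Σ mᵢcᵢ
Σ mᵢcᵢ = 221.3×1.68 + 240.6×2.41 + 269.3×0.128 = 986.1004
Σ mᵢcᵢTᵢ = 371.784×31.2 + 579.846×63.6 + 34.4704×94.9 = 51749
T = 51749 / 986.1004 = 52.48 °C

T_f = 52.5 °C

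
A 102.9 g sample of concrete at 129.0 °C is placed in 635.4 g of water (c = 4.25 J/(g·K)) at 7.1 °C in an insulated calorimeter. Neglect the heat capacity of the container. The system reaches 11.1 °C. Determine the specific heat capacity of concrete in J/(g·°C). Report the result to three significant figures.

c = 0.890 J/(g·°C)

q_gained = (635.4 × 4.25) × (11.1 − 7.1) = 10800 J
q_lost = 102.9 × c × (129.0 − 11.1) = 12131.91 c
Set equal: c = 10800 / 12131.91 = 0.890 J/(g·°C)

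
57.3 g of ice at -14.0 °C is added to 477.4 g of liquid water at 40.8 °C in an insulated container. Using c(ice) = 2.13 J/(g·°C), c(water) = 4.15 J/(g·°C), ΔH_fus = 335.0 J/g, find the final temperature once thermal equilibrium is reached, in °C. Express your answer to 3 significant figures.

Heat to bring ice to 0 °C and melt it: q₁ = 57.3×2.13×14.0 + 57.3×335.0 = 20904 J
Heat the water can supply cooling to 0 °C: 477.4×4.15×40.8 = 80833.4 J > q₁, so all ice melts.
Energy balance: 477.4×4.15×(40.8 − T) = 20904 + 57.3×4.15×(T − 0)
1981.21(40.8 − T) = 20904 + 237.795 T
80833.4 − 20904 = 2219.005 T
T = 59929.4 / 2219.005 = 27.01 °C

T_f = 27.0 °C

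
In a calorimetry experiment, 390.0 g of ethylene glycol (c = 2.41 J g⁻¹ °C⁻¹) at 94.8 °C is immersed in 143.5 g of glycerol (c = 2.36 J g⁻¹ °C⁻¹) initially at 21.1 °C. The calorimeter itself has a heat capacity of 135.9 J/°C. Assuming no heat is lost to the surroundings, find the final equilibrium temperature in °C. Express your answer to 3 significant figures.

Heat lost by ethylene glycol = heat gained by glycerol + calorimeter.
(390.0)(2.41)(94.8 − T) = [(143.5)(2.36) + 135.9](T − 21.1)
939.9 (94.8 − T) = 474.56 (T − 21.1)
89103 − 939.9 T = 474.56 T − 10013
99116 = 1414.46 T
T = 70.07 °C

T_f = 70.1 °C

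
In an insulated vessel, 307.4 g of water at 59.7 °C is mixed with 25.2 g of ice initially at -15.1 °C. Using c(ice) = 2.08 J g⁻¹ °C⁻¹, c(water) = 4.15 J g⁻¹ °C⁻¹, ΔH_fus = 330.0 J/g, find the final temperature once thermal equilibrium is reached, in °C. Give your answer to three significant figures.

Heat to bring ice to 0 °C and melt it: q₁ = 25.2×2.08×15.1 + 25.2×330.0 = 9107.5 J
Heat the water can supply cooling to 0 °C: 307.4×4.15×59.7 = 76159.9 J > q₁, so all ice melts.
Energy balance: 307.4×4.15×(59.7 − T) = 9107.5 + 25.2×4.15×(T − 0)
1275.71(59.7 − T) = 9107.5 + 104.58 T
76159.9 − 9107.5 = 1380.29 T
T = 67052.4 / 1380.29 = 48.58 °C

T_f = 48.6 °C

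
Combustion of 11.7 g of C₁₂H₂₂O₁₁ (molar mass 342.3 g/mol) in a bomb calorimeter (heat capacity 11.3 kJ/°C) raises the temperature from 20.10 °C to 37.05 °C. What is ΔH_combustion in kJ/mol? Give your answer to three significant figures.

ΔT = 37.05 − 20.10 = 16.95 °C
q_cal = C_cal × ΔT = 11.3 × 16.95 = 191.535 kJ
n = 11.7 / 342.3 = 0.03418 mol
q_rxn = −q_cal = -191.535 kJ
ΔH = -191.535 / 0.03418 = -5604 kJ/mol

ΔH = -5600 kJ/mol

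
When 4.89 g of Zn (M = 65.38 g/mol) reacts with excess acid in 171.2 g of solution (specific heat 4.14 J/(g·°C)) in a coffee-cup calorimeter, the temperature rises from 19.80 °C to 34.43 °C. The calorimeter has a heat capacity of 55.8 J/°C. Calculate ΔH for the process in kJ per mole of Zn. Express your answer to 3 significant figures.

ΔH = -150 kJ/mol

|ΔT| = |34.43 − 19.80| = 14.63 °C
|q_surr| = (171.2 × 4.14 + 55.8) × 14.63 = 764.568 × 14.63 = 11190 J
n(Zn) = 4.89 / 65.38 = 0.07479 mol
Temperature rose, so q_rxn = −|q_surr| = -11.19 kJ
ΔH = q_rxn / n = -149.6 kJ/mol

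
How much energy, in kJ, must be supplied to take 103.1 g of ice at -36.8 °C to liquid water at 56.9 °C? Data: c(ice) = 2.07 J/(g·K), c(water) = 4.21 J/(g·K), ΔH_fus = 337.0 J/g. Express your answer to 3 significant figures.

q = 67.3 kJ

q1 (heat ice -36.8→0.0 °C): 103.1 × 2.07 × 36.8 = 7854 J
q2 (melt at 0 °C): 103.1 × 337.0 = 34745 J
q3 (heat water 0.0→56.9 °C): 103.1 × 4.21 × 56.9 = 24698 J
Total: 7854 + 34745 + 24698 = 67297 J = 67.3 kJ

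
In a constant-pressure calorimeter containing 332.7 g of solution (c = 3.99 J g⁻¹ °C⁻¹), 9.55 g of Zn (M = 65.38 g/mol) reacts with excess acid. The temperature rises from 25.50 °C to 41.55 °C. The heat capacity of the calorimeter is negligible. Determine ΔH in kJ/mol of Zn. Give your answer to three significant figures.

ΔH = -146 kJ/mol

|ΔT| = |41.55 − 25.50| = 16.05 °C
|q_surr| = (332.7 × 3.99) × 16.05 = 1327.473 × 16.05 = 21310 J
n(Zn) = 9.55 / 65.38 = 0.1461 mol
Temperature rose, so q_rxn = −|q_surr| = -21.31 kJ
ΔH = q_rxn / n = -145.9 kJ/mol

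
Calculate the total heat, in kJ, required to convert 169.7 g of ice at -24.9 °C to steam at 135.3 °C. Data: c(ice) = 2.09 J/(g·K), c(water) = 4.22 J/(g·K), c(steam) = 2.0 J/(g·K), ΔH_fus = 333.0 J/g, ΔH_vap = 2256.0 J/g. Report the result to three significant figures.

q1 (heat ice -24.9→0.0 °C): 169.7 × 2.09 × 24.9 = 8831 J
q2 (melt at 0 °C): 169.7 × 333.0 = 56510 J
q3 (heat water 0.0→100.0 °C): 169.7 × 4.22 × 100.0 = 71613 J
q4 (vaporize at 100 °C): 169.7 × 2256.0 = 382843 J
q5 (heat steam 100.0→135.3 °C): 169.7 × 2.0 × 35.3 = 11981 J
Total: 8831 + 56510 + 71613 + 382843 + 11981 = 531778 J = 532 kJ

q = 532 kJ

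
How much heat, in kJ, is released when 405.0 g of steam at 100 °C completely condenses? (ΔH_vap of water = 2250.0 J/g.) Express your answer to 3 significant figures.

q = 911 kJ

q = m × ΔH_vap = 405.0 × 2250.0 = 911300 J = 911 kJ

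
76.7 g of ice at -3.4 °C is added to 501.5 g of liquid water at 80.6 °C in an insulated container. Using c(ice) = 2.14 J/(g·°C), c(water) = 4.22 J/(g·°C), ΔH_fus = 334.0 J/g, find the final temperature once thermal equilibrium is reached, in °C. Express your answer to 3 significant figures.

Heat to bring ice to 0 °C and melt it: q₁ = 76.7×2.14×3.4 + 76.7×334.0 = 26176 J
Heat the water can supply cooling to 0 °C: 501.5×4.22×80.6 = 170576 J > q₁, so all ice melts.
Energy balance: 501.5×4.22×(80.6 − T) = 26176 + 76.7×4.22×(T − 0)
2116.33(80.6 − T) = 26176 + 323.674 T
170576 − 26176 = 2440.004 T
T = 144400 / 2440.004 = 59.18 °C

T_f = 59.2 °C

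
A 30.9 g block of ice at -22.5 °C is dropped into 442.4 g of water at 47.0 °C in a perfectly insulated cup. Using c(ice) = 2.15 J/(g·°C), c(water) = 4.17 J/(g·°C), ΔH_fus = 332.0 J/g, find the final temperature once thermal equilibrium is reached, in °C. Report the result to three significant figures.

T_f = 38.0 °C

Heat to bring ice to 0 °C and melt it: q₁ = 30.9×2.15×22.5 + 30.9×332.0 = 11754 J
Heat the water can supply cooling to 0 °C: 442.4×4.17×47.0 = 86706.0 J > q₁, so all ice melts.
Energy balance: 442.4×4.17×(47.0 − T) = 11754 + 30.9×4.17×(T − 0)
1844.808(47.0 − T) = 11754 + 128.853 T
86706.0 − 11754 = 1973.661 T
T = 74952.0 / 1973.661 = 37.98 °C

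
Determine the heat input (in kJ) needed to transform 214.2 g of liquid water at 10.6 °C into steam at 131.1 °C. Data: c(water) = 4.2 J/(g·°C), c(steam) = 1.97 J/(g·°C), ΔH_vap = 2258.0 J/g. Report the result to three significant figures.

q1 (heat water 10.6→100.0 °C): 214.2 × 4.2 × 89.4 = 80428 J
q2 (vaporize at 100 °C): 214.2 × 2258.0 = 483664 J
q3 (heat steam 100.0→131.1 °C): 214.2 × 1.97 × 31.1 = 13123 J
Total: 80428 + 483664 + 13123 = 577215 J = 577 kJ

q = 577 kJ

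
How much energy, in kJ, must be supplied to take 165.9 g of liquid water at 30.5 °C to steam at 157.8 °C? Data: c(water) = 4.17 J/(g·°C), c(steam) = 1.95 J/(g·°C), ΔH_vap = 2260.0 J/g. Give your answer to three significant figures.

q = 442 kJ

q1 (heat water 30.5→100.0 °C): 165.9 × 4.17 × 69.5 = 48080 J
q2 (vaporize at 100 °C): 165.9 × 2260.0 = 374934 J
q3 (heat steam 100.0→157.8 °C): 165.9 × 1.95 × 57.8 = 18699 J
Total: 48080 + 374934 + 18699 = 441713 J = 442 kJ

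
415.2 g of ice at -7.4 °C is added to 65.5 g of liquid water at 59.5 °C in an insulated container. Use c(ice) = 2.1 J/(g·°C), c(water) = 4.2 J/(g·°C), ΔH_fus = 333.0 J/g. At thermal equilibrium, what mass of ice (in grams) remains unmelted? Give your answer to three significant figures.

m_ice remaining = 385 g

Heat to warm all ice to 0 °C: 415.2×2.1×7.4 = 6452.2 J
Heat released by water cooling to 0 °C: 65.5×4.2×59.5 = 16368 J
16368 J < 6452.2 + 415.2×333.0 = 144713.8 J, so not all ice melts; final T = 0 °C.
Heat left for melting: 16368 − 6452.2 = 9915.8 J
Mass melted = 9915.8 / 333.0 = 29.78 g
Ice remaining = 415.2 − 29.78 = 385.42 g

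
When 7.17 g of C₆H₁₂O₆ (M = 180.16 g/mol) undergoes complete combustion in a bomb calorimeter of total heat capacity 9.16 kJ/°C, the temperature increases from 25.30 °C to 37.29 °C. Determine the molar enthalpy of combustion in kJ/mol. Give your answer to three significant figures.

ΔT = 37.29 − 25.30 = 11.99 °C
q_cal = C_cal × ΔT = 9.16 × 11.99 = 109.8284 kJ
n = 7.17 / 180.16 = 0.03980 mol
q_rxn = −q_cal = -109.8284 kJ
ΔH = -109.8284 / 0.03980 = -2760 kJ/mol

ΔH = -2760 kJ/mol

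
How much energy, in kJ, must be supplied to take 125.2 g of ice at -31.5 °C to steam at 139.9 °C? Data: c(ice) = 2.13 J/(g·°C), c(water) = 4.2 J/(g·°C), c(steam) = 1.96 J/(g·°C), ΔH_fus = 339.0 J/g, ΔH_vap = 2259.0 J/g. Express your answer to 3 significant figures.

q = 396 kJ

q1 (heat ice -31.5→0.0 °C): 125.2 × 2.13 × 31.5 = 8400 J
q2 (melt at 0 °C): 125.2 × 339.0 = 42443 J
q3 (heat water 0.0→100.0 °C): 125.2 × 4.2 × 100.0 = 52584 J
q4 (vaporize at 100 °C): 125.2 × 2259.0 = 282827 J
q5 (heat steam 100.0→139.9 °C): 125.2 × 1.96 × 39.9 = 9791 J
Total: 8400 + 42443 + 52584 + 282827 + 9791 = 396045 J = 396 kJ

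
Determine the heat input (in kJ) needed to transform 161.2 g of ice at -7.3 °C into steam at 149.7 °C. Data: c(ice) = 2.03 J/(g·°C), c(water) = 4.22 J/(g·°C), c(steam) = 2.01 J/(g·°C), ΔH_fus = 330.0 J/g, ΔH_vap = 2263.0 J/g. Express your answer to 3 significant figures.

q1 (heat ice -7.3→0.0 °C): 161.2 × 2.03 × 7.3 = 2389 J
q2 (melt at 0 °C): 161.2 × 330.0 = 53196 J
q3 (heat water 0.0→100.0 °C): 161.2 × 4.22 × 100.0 = 68026 J
q4 (vaporize at 100 °C): 161.2 × 2263.0 = 364796 J
q5 (heat steam 100.0→149.7 °C): 161.2 × 2.01 × 49.7 = 16103 J
Total: 2389 + 53196 + 68026 + 364796 + 16103 = 504510 J = 505 kJ

q = 505 kJ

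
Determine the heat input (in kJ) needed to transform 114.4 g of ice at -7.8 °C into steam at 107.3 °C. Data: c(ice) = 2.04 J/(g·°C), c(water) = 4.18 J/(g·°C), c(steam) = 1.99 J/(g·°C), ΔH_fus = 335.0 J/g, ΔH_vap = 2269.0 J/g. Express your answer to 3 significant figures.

q = 349 kJ

q1 (heat ice -7.8→0.0 °C): 114.4 × 2.04 × 7.8 = 1820 J
q2 (melt at 0 °C): 114.4 × 335.0 = 38324 J
q3 (heat water 0.0→100.0 °C): 114.4 × 4.18 × 100.0 = 47819 J
q4 (vaporize at 100 °C): 114.4 × 2269.0 = 259574 J
q5 (heat steam 100.0→107.3 °C): 114.4 × 1.99 × 7.3 = 1662 J
Total: 1820 + 38324 + 47819 + 259574 + 1662 = 349199 J = 349 kJ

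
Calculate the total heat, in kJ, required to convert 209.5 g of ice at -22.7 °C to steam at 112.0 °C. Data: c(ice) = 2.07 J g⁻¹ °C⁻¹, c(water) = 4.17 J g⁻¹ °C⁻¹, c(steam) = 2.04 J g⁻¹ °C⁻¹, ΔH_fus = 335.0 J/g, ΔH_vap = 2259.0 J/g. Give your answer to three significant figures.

q1 (heat ice -22.7→0.0 °C): 209.5 × 2.07 × 22.7 = 9844 J
q2 (melt at 0 °C): 209.5 × 335.0 = 70183 J
q3 (heat water 0.0→100.0 °C): 209.5 × 4.17 × 100.0 = 87362 J
q4 (vaporize at 100 °C): 209.5 × 2259.0 = 473261 J
q5 (heat steam 100.0→112.0 °C): 209.5 × 2.04 × 12.0 = 5129 J
Total: 9844 + 70183 + 87362 + 473261 + 5129 = 645779 J = 646 kJ

q = 646 kJ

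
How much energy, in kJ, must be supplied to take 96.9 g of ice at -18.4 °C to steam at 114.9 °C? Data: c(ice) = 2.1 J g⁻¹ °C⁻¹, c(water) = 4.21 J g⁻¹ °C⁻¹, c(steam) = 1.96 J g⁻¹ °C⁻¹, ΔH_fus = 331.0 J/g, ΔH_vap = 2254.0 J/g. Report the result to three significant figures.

q = 298 kJ

q1 (heat ice -18.4→0.0 °C): 96.9 × 2.1 × 18.4 = 3744 J
q2 (melt at 0 °C): 96.9 × 331.0 = 32074 J
q3 (heat water 0.0→100.0 °C): 96.9 × 4.21 × 100.0 = 40795 J
q4 (vaporize at 100 °C): 96.9 × 2254.0 = 218413 J
q5 (heat steam 100.0→114.9 °C): 96.9 × 1.96 × 14.9 = 2830 J
Total: 3744 + 32074 + 40795 + 218413 + 2830 = 297856 J = 298 kJ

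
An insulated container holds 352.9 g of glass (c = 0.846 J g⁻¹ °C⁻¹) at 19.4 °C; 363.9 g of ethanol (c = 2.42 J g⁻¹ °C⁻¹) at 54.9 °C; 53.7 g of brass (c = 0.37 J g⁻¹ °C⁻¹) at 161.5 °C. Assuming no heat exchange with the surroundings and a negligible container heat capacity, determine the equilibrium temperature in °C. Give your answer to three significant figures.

Σ mᵢcᵢ(T − Tᵢ) = 0  ⇒  T = Σ mᵢcᵢTᵢ / Σ mᵢcᵢ
Σ mᵢcᵢ = 352.9×0.846 + 363.9×2.42 + 53.7×0.37 = 1199.0604
Σ mᵢcᵢTᵢ = 298.5534×19.4 + 880.638×54.9 + 19.869×161.5 = 57348
T = 57348 / 1199.0604 = 47.83 °C

T_f = 47.8 °C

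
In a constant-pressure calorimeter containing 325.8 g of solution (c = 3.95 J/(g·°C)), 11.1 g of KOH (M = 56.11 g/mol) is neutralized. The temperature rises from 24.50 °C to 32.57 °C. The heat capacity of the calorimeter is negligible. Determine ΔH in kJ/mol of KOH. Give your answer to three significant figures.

ΔH = -52.5 kJ/mol

|ΔT| = |32.57 − 24.50| = 8.07 °C
|q_surr| = (325.8 × 3.95) × 8.07 = 1286.91 × 8.07 = 10390 J
n(KOH) = 11.1 / 56.11 = 0.1978 mol
Temperature rose, so q_rxn = −|q_surr| = -10.39 kJ
ΔH = q_rxn / n = -52.53 kJ/mol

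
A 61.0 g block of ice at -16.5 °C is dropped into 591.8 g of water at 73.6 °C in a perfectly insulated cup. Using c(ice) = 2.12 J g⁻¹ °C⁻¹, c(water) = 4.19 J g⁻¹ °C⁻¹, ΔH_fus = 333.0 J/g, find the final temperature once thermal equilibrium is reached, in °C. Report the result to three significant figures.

T_f = 58.5 °C

Heat to bring ice to 0 °C and melt it: q₁ = 61.0×2.12×16.5 + 61.0×333.0 = 22447 J
Heat the water can supply cooling to 0 °C: 591.8×4.19×73.6 = 182502 J > q₁, so all ice melts.
Energy balance: 591.8×4.19×(73.6 − T) = 22447 + 61.0×4.19×(T − 0)
2479.642(73.6 − T) = 22447 + 255.59 T
182502 − 22447 = 2735.232 T
T = 160055 / 2735.232 = 58.52 °C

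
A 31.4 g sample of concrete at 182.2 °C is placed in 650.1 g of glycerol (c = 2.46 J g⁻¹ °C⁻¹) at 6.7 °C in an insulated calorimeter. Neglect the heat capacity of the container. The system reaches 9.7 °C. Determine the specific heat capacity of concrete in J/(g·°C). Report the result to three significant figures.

q_gained = (650.1 × 2.46) × (9.7 − 6.7) = 4798 J
q_lost = 31.4 × c × (182.2 − 9.7) = 5416.5 c
Set equal: c = 4798 / 5416.5 = 0.886 J/(g·°C)

c = 0.886 J/(g·°C)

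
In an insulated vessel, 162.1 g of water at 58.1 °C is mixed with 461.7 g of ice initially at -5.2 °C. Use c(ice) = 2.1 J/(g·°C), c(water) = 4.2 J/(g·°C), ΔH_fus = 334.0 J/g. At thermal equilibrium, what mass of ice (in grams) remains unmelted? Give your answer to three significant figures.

Heat to warm all ice to 0 °C: 461.7×2.1×5.2 = 5041.8 J
Heat released by water cooling to 0 °C: 162.1×4.2×58.1 = 39556 J
39556 J < 5041.8 + 461.7×334.0 = 159249.6 J, so not all ice melts; final T = 0 °C.
Heat left for melting: 39556 − 5041.8 = 34514.2 J
Mass melted = 34514.2 / 334.0 = 103.3 g
Ice remaining = 461.7 − 103.3 = 358.4 g

m_ice remaining = 358 g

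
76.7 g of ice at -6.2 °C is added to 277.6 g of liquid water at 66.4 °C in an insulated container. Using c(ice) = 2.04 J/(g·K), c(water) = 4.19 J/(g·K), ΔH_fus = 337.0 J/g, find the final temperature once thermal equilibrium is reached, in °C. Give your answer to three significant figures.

Heat to bring ice to 0 °C and melt it: q₁ = 76.7×2.04×6.2 + 76.7×337.0 = 26818 J
Heat the water can supply cooling to 0 °C: 277.6×4.19×66.4 = 77232.8 J > q₁, so all ice melts.
Energy balance: 277.6×4.19×(66.4 − T) = 26818 + 76.7×4.19×(T − 0)
1163.144(66.4 − T) = 26818 + 321.373 T
77232.8 − 26818 = 1484.517 T
T = 50414.8 / 1484.517 = 33.96 °C

T_f = 34.0 °C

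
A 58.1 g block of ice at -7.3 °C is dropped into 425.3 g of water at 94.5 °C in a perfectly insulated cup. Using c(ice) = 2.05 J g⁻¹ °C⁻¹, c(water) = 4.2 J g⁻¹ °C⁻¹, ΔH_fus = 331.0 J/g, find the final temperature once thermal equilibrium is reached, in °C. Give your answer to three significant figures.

Heat to bring ice to 0 °C and melt it: q₁ = 58.1×2.05×7.3 + 58.1×331.0 = 20101 J
Heat the water can supply cooling to 0 °C: 425.3×4.2×94.5 = 168802 J > q₁, so all ice melts.
Energy balance: 425.3×4.2×(94.5 − T) = 20101 + 58.1×4.2×(T − 0)
1786.26(94.5 − T) = 20101 + 244.02 T
168802 − 20101 = 2030.28 T
T = 148701 / 2030.28 = 73.24 °C

T_f = 73.2 °C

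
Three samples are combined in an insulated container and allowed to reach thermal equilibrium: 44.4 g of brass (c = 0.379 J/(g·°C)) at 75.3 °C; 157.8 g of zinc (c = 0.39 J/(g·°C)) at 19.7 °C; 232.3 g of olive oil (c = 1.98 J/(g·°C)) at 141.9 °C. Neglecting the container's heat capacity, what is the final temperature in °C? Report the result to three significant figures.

T_f = 126 °C

Σ mᵢcᵢ(T − Tᵢ) = 0  ⇒  T = Σ mᵢcᵢTᵢ / Σ mᵢcᵢ
Σ mᵢcᵢ = 44.4×0.379 + 157.8×0.39 + 232.3×1.98 = 538.3236
Σ mᵢcᵢTᵢ = 16.8276×75.3 + 61.542×19.7 + 459.954×141.9 = 67747
T = 67747 / 538.3236 = 125.8 °C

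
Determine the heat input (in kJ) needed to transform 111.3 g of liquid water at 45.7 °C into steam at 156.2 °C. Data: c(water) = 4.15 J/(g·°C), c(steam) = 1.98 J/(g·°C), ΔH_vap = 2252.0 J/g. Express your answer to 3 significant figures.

q = 288 kJ

q1 (heat water 45.7→100.0 °C): 111.3 × 4.15 × 54.3 = 25081 J
q2 (vaporize at 100 °C): 111.3 × 2252.0 = 250648 J
q3 (heat steam 100.0→156.2 °C): 111.3 × 1.98 × 56.2 = 12385 J
Total: 25081 + 250648 + 12385 = 288114 J = 288 kJ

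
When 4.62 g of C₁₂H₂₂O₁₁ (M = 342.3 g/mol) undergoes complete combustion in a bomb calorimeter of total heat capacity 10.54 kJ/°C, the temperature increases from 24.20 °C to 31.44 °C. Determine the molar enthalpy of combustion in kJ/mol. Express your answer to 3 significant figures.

ΔT = 31.44 − 24.20 = 7.24 °C
q_cal = C_cal × ΔT = 10.54 × 7.24 = 76.3096 kJ
n = 4.62 / 342.3 = 0.01350 mol
q_rxn = −q_cal = -76.3096 kJ
ΔH = -76.3096 / 0.01350 = -5653 kJ/mol

ΔH = -5650 kJ/mol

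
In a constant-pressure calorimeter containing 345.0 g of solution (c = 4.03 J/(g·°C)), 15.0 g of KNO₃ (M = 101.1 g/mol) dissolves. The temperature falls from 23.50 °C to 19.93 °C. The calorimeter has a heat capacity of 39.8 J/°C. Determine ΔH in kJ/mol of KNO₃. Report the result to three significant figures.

|ΔT| = |19.93 − 23.50| = 3.57 °C
|q_surr| = (345.0 × 4.03 + 39.8) × 3.57 = 1430.15 × 3.57 = 5106 J
n(KNO₃) = 15.0 / 101.1 = 0.1484 mol
Temperature fell, so q_rxn = +|q_surr| = 5.106 kJ
ΔH = q_rxn / n = 34.41 kJ/mol

ΔH = 34.4 kJ/mol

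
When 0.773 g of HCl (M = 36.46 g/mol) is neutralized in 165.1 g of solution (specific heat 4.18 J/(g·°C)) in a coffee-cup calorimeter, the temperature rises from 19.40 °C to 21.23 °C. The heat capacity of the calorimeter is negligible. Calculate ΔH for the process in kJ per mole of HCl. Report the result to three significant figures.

|ΔT| = |21.23 − 19.40| = 1.83 °C
|q_surr| = (165.1 × 4.18) × 1.83 = 690.118 × 1.83 = 1263 J
n(HCl) = 0.773 / 36.46 = 0.02120 mol
Temperature rose, so q_rxn = −|q_surr| = -1.263 kJ
ΔH = q_rxn / n = -59.58 kJ/mol

ΔH = -59.6 kJ/mol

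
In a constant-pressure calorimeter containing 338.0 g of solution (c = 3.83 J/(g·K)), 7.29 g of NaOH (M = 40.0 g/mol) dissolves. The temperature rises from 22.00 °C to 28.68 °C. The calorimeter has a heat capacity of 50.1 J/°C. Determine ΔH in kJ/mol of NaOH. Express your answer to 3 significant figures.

ΔH = -49.3 kJ/mol

|ΔT| = |28.68 − 22.00| = 6.68 °C
|q_surr| = (338.0 × 3.83 + 50.1) × 6.68 = 1344.64 × 6.68 = 8982 J
n(NaOH) = 7.29 / 40.0 = 0.1823 mol
Temperature rose, so q_rxn = −|q_surr| = -8.982 kJ
ΔH = q_rxn / n = -49.27 kJ/mol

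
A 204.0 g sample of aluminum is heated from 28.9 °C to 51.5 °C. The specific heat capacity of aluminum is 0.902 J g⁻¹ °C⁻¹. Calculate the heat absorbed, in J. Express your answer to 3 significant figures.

q = 4160 J

q = m c ΔT = 204.0 × 0.902 × (51.5 − 28.9)
q = 204.0 × 0.902 × 22.6 = 4159 J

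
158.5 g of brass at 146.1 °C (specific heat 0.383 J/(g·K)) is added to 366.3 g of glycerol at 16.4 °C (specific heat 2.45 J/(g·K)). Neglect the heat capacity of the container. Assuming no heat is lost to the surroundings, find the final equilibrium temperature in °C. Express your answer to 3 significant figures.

T_f = 24.6 °C

Heat lost by brass = heat gained by glycerol.
(158.5)(0.383)(146.1 − T) = (366.3)(2.45)(T − 16.4)
60.7055 (146.1 − T) = 897.435 (T − 16.4)
8869.1 − 60.7055 T = 897.435 T − 14718
23587.1 = 958.1405 T
T = 24.62 °C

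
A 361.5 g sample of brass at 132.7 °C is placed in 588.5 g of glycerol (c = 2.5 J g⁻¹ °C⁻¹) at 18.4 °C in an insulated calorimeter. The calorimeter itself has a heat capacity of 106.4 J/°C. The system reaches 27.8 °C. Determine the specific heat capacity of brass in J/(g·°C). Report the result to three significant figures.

c = 0.391 J/(g·°C)

q_gained = (588.5 × 2.5 + 106.4) × (27.8 − 18.4) = 14830 J
q_lost = 361.5 × c × (132.7 − 27.8) = 37921.35 c
Set equal: c = 14830 / 37921.35 = 0.391 J/(g·°C)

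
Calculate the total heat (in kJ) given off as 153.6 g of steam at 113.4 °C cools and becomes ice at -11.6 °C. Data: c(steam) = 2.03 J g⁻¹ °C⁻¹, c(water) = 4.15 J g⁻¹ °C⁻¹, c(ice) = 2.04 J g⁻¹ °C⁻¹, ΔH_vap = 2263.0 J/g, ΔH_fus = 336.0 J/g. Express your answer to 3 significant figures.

q1 (cool steam 113.4→100 °C): 153.6 × 2.03 × 13.4 = 4178 J
q2 (condense at 100 °C): 153.6 × 2263.0 = 347597 J
q3 (cool water 100→0 °C): 153.6 × 4.15 × 100.0 = 63744 J
q4 (freeze at 0 °C): 153.6 × 336.0 = 51610 J
q5 (cool ice 0→-11.6 °C): 153.6 × 2.04 × 11.6 = 3635 J
Total: 4178 + 347597 + 63744 + 51610 + 3635 = 470764 J = 471 kJ

q = 471 kJ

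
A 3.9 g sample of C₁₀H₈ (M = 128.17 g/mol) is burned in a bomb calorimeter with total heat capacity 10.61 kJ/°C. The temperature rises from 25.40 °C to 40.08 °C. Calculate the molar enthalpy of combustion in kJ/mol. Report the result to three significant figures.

ΔH = -5120 kJ/mol

ΔT = 40.08 − 25.40 = 14.68 °C
q_cal = C_cal × ΔT = 10.61 × 14.68 = 155.7548 kJ
n = 3.9 / 128.17 = 0.03043 mol
q_rxn = −q_cal = -155.7548 kJ
ΔH = -155.7548 / 0.03043 = -5118 kJ/mol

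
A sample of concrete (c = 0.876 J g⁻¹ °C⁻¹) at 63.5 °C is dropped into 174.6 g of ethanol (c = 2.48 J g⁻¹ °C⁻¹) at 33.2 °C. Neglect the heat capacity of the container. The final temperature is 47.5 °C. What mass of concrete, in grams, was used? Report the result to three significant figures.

q_gained = (174.6 × 2.48) × (47.5 − 33.2) = 6192 J
q_lost = m × 0.876 × (63.5 − 47.5) = 14.016 m
m = 6192 / 14.016 = 442 g

m = 442 g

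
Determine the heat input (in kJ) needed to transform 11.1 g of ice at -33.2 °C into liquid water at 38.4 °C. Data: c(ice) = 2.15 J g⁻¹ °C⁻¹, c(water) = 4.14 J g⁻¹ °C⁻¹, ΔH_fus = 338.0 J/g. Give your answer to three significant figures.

q1 (heat ice -33.2→0.0 °C): 11.1 × 2.15 × 33.2 = 792 J
q2 (melt at 0 °C): 11.1 × 338.0 = 3752 J
q3 (heat water 0.0→38.4 °C): 11.1 × 4.14 × 38.4 = 1765 J
Total: 792 + 3752 + 1765 = 6309 J = 6.31 kJ

q = 6.31 kJ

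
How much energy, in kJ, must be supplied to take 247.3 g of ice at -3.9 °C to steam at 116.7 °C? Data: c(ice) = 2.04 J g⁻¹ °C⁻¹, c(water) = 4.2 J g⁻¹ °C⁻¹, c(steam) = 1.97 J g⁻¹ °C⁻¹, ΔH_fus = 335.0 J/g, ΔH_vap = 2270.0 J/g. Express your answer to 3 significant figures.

q1 (heat ice -3.9→0.0 °C): 247.3 × 2.04 × 3.9 = 1968 J
q2 (melt at 0 °C): 247.3 × 335.0 = 82846 J
q3 (heat water 0.0→100.0 °C): 247.3 × 4.2 × 100.0 = 103866 J
q4 (vaporize at 100 °C): 247.3 × 2270.0 = 561371 J
q5 (heat steam 100.0→116.7 °C): 247.3 × 1.97 × 16.7 = 8136 J
Total: 1968 + 82846 + 103866 + 561371 + 8136 = 758187 J = 758 kJ

q = 758 kJ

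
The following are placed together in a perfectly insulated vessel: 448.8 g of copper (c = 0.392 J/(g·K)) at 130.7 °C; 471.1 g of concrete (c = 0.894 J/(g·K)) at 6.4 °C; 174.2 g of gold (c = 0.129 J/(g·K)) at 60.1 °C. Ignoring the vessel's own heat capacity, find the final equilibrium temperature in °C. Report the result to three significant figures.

Σ mᵢcᵢ(T − Tᵢ) = 0  ⇒  T = Σ mᵢcᵢTᵢ / Σ mᵢcᵢ
Σ mᵢcᵢ = 448.8×0.392 + 471.1×0.894 + 174.2×0.129 = 619.5648
Σ mᵢcᵢTᵢ = 175.9296×130.7 + 421.1634×6.4 + 22.4718×60.1 = 27040
T = 27040 / 619.5648 = 43.64 °C

T_f = 43.6 °C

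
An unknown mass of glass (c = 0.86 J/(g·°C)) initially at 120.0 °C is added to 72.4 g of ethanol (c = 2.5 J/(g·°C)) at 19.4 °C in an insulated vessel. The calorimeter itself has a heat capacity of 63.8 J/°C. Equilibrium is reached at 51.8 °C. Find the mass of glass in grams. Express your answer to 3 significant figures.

m = 135 g

q_gained = (72.4 × 2.5 + 63.8) × (51.8 − 19.4) = 7932 J
q_lost = m × 0.86 × (120.0 − 51.8) = 58.652 m
m = 7932 / 58.652 = 135 g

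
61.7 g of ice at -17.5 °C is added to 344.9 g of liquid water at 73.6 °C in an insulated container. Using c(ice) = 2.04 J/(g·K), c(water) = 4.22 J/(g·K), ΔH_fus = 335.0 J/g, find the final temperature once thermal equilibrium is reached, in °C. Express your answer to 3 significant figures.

T_f = 49.1 °C

Heat to bring ice to 0 °C and melt it: q₁ = 61.7×2.04×17.5 + 61.7×335.0 = 22872 J
Heat the water can supply cooling to 0 °C: 344.9×4.22×73.6 = 107123 J > q₁, so all ice melts.
Energy balance: 344.9×4.22×(73.6 − T) = 22872 + 61.7×4.22×(T − 0)
1455.478(73.6 − T) = 22872 + 260.374 T
107123 − 22872 = 1715.852 T
T = 84251 / 1715.852 = 49.10 °C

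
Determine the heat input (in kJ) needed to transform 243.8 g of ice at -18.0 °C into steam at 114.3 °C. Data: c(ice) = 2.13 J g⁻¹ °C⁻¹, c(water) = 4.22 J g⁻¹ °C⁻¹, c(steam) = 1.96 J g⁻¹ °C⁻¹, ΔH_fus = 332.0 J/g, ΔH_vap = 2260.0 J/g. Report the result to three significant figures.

q = 751 kJ

q1 (heat ice -18.0→0.0 °C): 243.8 × 2.13 × 18.0 = 9347 J
q2 (melt at 0 °C): 243.8 × 332.0 = 80942 J
q3 (heat water 0.0→100.0 °C): 243.8 × 4.22 × 100.0 = 102884 J
q4 (vaporize at 100 °C): 243.8 × 2260.0 = 550988 J
q5 (heat steam 100.0→114.3 °C): 243.8 × 1.96 × 14.3 = 6833 J
Total: 9347 + 80942 + 102884 + 550988 + 6833 = 750994 J = 751 kJ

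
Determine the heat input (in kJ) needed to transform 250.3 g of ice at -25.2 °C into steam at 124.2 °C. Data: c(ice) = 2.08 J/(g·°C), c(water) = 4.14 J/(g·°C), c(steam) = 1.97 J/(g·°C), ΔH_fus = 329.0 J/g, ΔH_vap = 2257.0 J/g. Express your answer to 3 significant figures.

q = 776 kJ

q1 (heat ice -25.2→0.0 °C): 250.3 × 2.08 × 25.2 = 13120 J
q2 (melt at 0 °C): 250.3 × 329.0 = 82349 J
q3 (heat water 0.0→100.0 °C): 250.3 × 4.14 × 100.0 = 103624 J
q4 (vaporize at 100 °C): 250.3 × 2257.0 = 564927 J
q5 (heat steam 100.0→124.2 °C): 250.3 × 1.97 × 24.2 = 11933 J
Total: 13120 + 82349 + 103624 + 564927 + 11933 = 775953 J = 776 kJ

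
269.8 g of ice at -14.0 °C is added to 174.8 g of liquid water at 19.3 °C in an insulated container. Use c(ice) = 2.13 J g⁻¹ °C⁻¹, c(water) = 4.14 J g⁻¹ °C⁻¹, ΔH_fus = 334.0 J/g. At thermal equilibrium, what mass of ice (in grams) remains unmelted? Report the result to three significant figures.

m_ice remaining = 252 g

Heat to warm all ice to 0 °C: 269.8×2.13×14.0 = 8045.4 J
Heat released by water cooling to 0 °C: 174.8×4.14×19.3 = 13967 J
13967 J < 8045.4 + 269.8×334.0 = 98158.6 J, so not all ice melts; final T = 0 °C.
Heat left for melting: 13967 − 8045.4 = 5921.6 J
Mass melted = 5921.6 / 334.0 = 17.73 g
Ice remaining = 269.8 − 17.73 = 252.07 g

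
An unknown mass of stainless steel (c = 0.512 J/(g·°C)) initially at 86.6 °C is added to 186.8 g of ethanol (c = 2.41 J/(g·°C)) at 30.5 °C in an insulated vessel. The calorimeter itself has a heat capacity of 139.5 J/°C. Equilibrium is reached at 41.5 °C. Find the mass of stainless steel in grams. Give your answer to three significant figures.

q_gained = (186.8 × 2.41 + 139.5) × (41.5 − 30.5) = 6487 J
q_lost = m × 0.512 × (86.6 − 41.5) = 23.0912 m
m = 6487 / 23.0912 = 281 g

m = 281 g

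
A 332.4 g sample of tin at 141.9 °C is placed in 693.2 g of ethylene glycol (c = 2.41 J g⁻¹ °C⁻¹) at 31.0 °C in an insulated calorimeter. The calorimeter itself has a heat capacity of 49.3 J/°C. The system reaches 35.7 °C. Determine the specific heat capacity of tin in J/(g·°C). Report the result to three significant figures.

q_gained = (693.2 × 2.41 + 49.3) × (35.7 − 31.0) = 8084 J
q_lost = 332.4 × c × (141.9 − 35.7) = 35300.88 c
Set equal: c = 8084 / 35300.88 = 0.229 J/(g·°C)

c = 0.229 J/(g·°C)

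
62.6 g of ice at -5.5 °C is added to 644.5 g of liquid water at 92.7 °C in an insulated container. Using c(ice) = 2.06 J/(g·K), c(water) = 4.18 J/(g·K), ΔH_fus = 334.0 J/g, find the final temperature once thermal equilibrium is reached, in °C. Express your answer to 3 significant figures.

T_f = 77.2 °C

Heat to bring ice to 0 °C and melt it: q₁ = 62.6×2.06×5.5 + 62.6×334.0 = 21618 J
Heat the water can supply cooling to 0 °C: 644.5×4.18×92.7 = 249735 J > q₁, so all ice melts.
Energy balance: 644.5×4.18×(92.7 − T) = 21618 + 62.6×4.18×(T − 0)
2694.01(92.7 − T) = 21618 + 261.668 T
249735 − 21618 = 2955.678 T
T = 228117 / 2955.678 = 77.18 °C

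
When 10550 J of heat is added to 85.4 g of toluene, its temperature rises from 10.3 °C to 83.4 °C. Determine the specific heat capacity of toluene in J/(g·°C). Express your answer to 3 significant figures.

c = q / (m ΔT) = 10550 / (85.4 × 73.1)
c = 10550 / 6242.74 = 1.69 J/(g·°C)

c = 1.69 J/(g·°C)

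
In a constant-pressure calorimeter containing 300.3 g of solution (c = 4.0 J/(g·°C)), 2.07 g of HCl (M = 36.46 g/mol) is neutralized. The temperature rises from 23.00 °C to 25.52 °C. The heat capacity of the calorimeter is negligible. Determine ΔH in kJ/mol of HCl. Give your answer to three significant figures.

|ΔT| = |25.52 − 23.00| = 2.52 °C
|q_surr| = (300.3 × 4.0) × 2.52 = 1201.2 × 2.52 = 3027 J
n(HCl) = 2.07 / 36.46 = 0.05677 mol
Temperature rose, so q_rxn = −|q_surr| = -3.027 kJ
ΔH = q_rxn / n = -53.32 kJ/mol

ΔH = -53.3 kJ/mol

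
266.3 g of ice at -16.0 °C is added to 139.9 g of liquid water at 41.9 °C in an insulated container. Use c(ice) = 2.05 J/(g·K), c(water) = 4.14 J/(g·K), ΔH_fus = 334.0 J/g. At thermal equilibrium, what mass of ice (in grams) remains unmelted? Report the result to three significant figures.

m_ice remaining = 220 g

Heat to warm all ice to 0 °C: 266.3×2.05×16.0 = 8734.6 J
Heat released by water cooling to 0 °C: 139.9×4.14×41.9 = 24268 J
24268 J < 8734.6 + 266.3×334.0 = 97678.8 J, so not all ice melts; final T = 0 °C.
Heat left for melting: 24268 − 8734.6 = 15533.4 J
Mass melted = 15533.4 / 334.0 = 46.51 g
Ice remaining = 266.3 − 46.51 = 219.79 g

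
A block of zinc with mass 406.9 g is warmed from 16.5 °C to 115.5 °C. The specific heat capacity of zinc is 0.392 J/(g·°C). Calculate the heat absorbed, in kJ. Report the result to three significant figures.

q = m c ΔT = 406.9 × 0.392 × (115.5 − 16.5)
q = 406.9 × 0.392 × 99.0 = 15790 J = 15.8 kJ

q = 15.8 kJ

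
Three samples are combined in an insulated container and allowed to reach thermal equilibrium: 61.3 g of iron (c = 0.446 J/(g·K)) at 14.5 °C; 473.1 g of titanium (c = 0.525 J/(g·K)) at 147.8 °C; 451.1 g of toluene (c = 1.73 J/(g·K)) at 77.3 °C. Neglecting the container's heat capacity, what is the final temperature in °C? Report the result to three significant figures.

Σ mᵢcᵢ(T − Tᵢ) = 0  ⇒  T = Σ mᵢcᵢTᵢ / Σ mᵢcᵢ
Σ mᵢcᵢ = 61.3×0.446 + 473.1×0.525 + 451.1×1.73 = 1056.1203
Σ mᵢcᵢTᵢ = 27.3398×14.5 + 248.3775×147.8 + 780.403×77.3 = 97432
T = 97432 / 1056.1203 = 92.25 °C

T_f = 92.3 °C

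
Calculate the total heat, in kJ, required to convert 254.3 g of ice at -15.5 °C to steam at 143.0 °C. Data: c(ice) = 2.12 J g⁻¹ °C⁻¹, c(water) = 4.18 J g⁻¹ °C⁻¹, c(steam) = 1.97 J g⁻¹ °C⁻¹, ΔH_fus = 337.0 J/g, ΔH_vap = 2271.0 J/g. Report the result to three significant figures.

q1 (heat ice -15.5→0.0 °C): 254.3 × 2.12 × 15.5 = 8356 J
q2 (melt at 0 °C): 254.3 × 337.0 = 85699 J
q3 (heat water 0.0→100.0 °C): 254.3 × 4.18 × 100.0 = 106297 J
q4 (vaporize at 100 °C): 254.3 × 2271.0 = 577515 J
q5 (heat steam 100.0→143.0 °C): 254.3 × 1.97 × 43.0 = 21542 J
Total: 8356 + 85699 + 106297 + 577515 + 21542 = 799409 J = 799 kJ

q = 799 kJ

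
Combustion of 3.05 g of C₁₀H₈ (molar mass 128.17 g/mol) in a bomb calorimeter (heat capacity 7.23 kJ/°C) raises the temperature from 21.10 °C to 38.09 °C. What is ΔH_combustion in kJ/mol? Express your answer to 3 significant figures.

ΔH = -5160 kJ/mol

ΔT = 38.09 − 21.10 = 16.99 °C
q_cal = C_cal × ΔT = 7.23 × 16.99 = 122.8377 kJ
n = 3.05 / 128.17 = 0.02380 mol
q_rxn = −q_cal = -122.8377 kJ
ΔH = -122.8377 / 0.02380 = -5161 kJ/mol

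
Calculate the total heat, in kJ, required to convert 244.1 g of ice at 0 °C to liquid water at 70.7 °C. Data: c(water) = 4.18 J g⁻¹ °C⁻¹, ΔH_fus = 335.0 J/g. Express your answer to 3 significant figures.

q1 (melt at 0 °C): 244.1 × 335.0 = 81774 J
q2 (heat water 0.0→70.7 °C): 244.1 × 4.18 × 70.7 = 72138 J
Total: 81774 + 72138 = 153912 J = 154 kJ

q = 154 kJ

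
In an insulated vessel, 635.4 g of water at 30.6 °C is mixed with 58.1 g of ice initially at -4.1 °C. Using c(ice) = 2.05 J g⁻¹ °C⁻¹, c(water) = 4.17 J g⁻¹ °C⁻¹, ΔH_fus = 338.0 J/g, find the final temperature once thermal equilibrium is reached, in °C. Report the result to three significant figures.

T_f = 21.1 °C

Heat to bring ice to 0 °C and melt it: q₁ = 58.1×2.05×4.1 + 58.1×338.0 = 20126 J
Heat the water can supply cooling to 0 °C: 635.4×4.17×30.6 = 81078.3 J > q₁, so all ice melts.
Energy balance: 635.4×4.17×(30.6 − T) = 20126 + 58.1×4.17×(T − 0)
2649.618(30.6 − T) = 20126 + 242.277 T
81078.3 − 20126 = 2891.895 T
T = 60952.3 / 2891.895 = 21.08 °C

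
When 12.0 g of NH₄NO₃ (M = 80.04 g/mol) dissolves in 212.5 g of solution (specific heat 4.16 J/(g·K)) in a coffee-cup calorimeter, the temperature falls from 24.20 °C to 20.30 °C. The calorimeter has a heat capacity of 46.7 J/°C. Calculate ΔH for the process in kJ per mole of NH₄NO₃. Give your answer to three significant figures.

ΔH = 24.2 kJ/mol

|ΔT| = |20.30 − 24.20| = 3.90 °C
|q_surr| = (212.5 × 4.16 + 46.7) × 3.90 = 930.7 × 3.90 = 3630 J
n(NH₄NO₃) = 12.0 / 80.04 = 0.1499 mol
Temperature fell, so q_rxn = +|q_surr| = 3.630 kJ
ΔH = q_rxn / n = 24.22 kJ/mol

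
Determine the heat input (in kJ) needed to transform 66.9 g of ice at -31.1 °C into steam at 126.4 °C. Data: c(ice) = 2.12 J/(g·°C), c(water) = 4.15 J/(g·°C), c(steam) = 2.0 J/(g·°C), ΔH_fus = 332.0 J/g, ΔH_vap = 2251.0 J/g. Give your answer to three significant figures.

q = 209 kJ

q1 (heat ice -31.1→0.0 °C): 66.9 × 2.12 × 31.1 = 4411 J
q2 (melt at 0 °C): 66.9 × 332.0 = 22211 J
q3 (heat water 0.0→100.0 °C): 66.9 × 4.15 × 100.0 = 27764 J
q4 (vaporize at 100 °C): 66.9 × 2251.0 = 150592 J
q5 (heat steam 100.0→126.4 °C): 66.9 × 2.0 × 26.4 = 3532 J
Total: 4411 + 22211 + 27764 + 150592 + 3532 = 208510 J = 209 kJ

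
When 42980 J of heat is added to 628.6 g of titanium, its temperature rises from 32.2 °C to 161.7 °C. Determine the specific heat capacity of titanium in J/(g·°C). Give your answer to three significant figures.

c = q / (m ΔT) = 42980 / (628.6 × 129.5)
c = 42980 / 81403.7 = 0.528 J/(g·°C)

c = 0.528 J/(g·°C)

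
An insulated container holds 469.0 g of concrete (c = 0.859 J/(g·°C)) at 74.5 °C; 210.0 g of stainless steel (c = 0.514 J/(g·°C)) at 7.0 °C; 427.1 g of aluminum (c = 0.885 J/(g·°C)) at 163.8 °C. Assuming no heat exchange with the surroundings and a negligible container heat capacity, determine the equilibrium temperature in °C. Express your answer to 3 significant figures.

Σ mᵢcᵢ(T − Tᵢ) = 0  ⇒  T = Σ mᵢcᵢTᵢ / Σ mᵢcᵢ
Σ mᵢcᵢ = 469.0×0.859 + 210.0×0.514 + 427.1×0.885 = 888.7945
Σ mᵢcᵢTᵢ = 402.871×74.5 + 107.94×7.0 + 377.9835×163.8 = 92683
T = 92683 / 888.7945 = 104.3 °C

T_f = 104 °C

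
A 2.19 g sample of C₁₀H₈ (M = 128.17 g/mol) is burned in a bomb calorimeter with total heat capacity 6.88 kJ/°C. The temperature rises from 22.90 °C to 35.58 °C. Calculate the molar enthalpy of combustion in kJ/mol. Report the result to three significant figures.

ΔH = -5110 kJ/mol

ΔT = 35.58 − 22.90 = 12.68 °C
q_cal = C_cal × ΔT = 6.88 × 12.68 = 87.2384 kJ
n = 2.19 / 128.17 = 0.017087 mol
q_rxn = −q_cal = -87.2384 kJ
ΔH = -87.2384 / 0.017087 = -5106 kJ/mol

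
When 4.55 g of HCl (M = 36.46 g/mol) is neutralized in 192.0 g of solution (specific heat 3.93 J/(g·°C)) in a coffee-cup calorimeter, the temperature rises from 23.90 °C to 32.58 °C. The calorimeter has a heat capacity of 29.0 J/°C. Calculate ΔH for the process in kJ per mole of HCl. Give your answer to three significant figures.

ΔH = -54.5 kJ/mol

|ΔT| = |32.58 − 23.90| = 8.68 °C
|q_surr| = (192.0 × 3.93 + 29.0) × 8.68 = 783.56 × 8.68 = 6801 J
n(HCl) = 4.55 / 36.46 = 0.1248 mol
Temperature rose, so q_rxn = −|q_surr| = -6.801 kJ
ΔH = q_rxn / n = -54.50 kJ/mol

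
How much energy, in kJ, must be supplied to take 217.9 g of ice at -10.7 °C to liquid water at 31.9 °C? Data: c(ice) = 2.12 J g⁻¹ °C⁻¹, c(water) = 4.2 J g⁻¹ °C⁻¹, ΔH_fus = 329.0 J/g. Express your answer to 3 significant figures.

q1 (heat ice -10.7→0.0 °C): 217.9 × 2.12 × 10.7 = 4943 J
q2 (melt at 0 °C): 217.9 × 329.0 = 71689 J
q3 (heat water 0.0→31.9 °C): 217.9 × 4.2 × 31.9 = 29194 J
Total: 4943 + 71689 + 29194 = 105826 J = 106 kJ

q = 106 kJ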